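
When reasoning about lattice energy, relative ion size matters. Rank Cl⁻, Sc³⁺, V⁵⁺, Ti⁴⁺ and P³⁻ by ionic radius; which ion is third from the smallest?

Isoelectronic series (18 e⁻ each). Size is set by nuclear charge: more protons means a smaller ion. V⁵⁺ (Z=23), Ti⁴⁺ (Z=22), Sc³⁺ (Z=21), Cl⁻ (Z=17), P³⁻ (Z=15).
So the order is V⁵⁺ < Ti⁴⁺ < Sc³⁺ < Cl⁻ < P³⁻; the 3rd-smallest ion is Sc³⁺.

Sc³⁺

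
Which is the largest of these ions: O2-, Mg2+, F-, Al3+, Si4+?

O2-

All of these have 10 electrons (isoelectronic). With the same electron cloud, the ion with the most protons pulls it in tightest. Nuclear charges: Si4+ (Z=14), Al3+ (Z=13), Mg2+ (Z=12), F- (Z=9), O2- (Z=8). Highest Z is smallest.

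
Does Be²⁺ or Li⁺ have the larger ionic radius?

Each ion has 2 electrons. The ranking follows nuclear charge in reverse — greater Z gives a smaller radius. Be²⁺ (Z=4), Li⁺ (Z=3).

Li⁺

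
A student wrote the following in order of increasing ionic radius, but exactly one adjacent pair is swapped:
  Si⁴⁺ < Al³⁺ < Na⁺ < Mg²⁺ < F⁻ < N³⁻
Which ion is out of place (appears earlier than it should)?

Na⁺

The pair Na⁺, Mg²⁺ is the wrong way round — Mg²⁺ and Na⁺ share 10 electrons; the higher nuclear charge on Mg (Z=12) contracts it more, so Mg²⁺ < Na⁺. All other adjacent pairs agree with periodic trends, so Na⁺ is the misplaced ion.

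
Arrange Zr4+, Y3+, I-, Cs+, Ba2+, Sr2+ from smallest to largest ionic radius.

First list Z and electron count for each: Zr4+ (Z=40, 36 e⁻), Y3+ (Z=39, 36 e⁻), Sr2+ (Z=38, 36 e⁻), Ba2+ (Z=56, 54 e⁻), Cs+ (Z=55, 54 e⁻), I- (Z=53, 54 e⁻). Zr4+ < Y3+ (both 36 e⁻, Z=40>39); Y3+ < Sr2+ (both 36 e⁻, Z=39>38); Sr2+ < Ba2+ (same group, period 5 vs 6); Ba2+ < Cs+ (isoelectronic, higher Z=56 is smaller); Cs+ < I- (both 54 e⁻, Z=55>53).

Zr4+ < Y3+ < Sr2+ < Ba2+ < Cs+ < I-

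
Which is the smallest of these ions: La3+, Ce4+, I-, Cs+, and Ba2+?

These species are isoelectronic with 54 electrons. The only difference is the number of protons: Ce4+ (Z=58), La3+ (Z=57), Ba2+ (Z=56), Cs+ (Z=55), I- (Z=53). The strongest nuclear pull (Ce4+) gives the smallest ion.

Ce4+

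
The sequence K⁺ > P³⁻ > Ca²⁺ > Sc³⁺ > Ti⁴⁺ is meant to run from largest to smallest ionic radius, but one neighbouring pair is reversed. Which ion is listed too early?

Scanning neighbour by neighbour, only K⁺/P³⁻ violates a trend: K⁺ and P³⁻ share 18 electrons; the higher nuclear charge on K (Z=19) contracts it more, so K⁺ < P³⁻. That makes K⁺ the one sitting a position early relative to where it belongs.

K⁺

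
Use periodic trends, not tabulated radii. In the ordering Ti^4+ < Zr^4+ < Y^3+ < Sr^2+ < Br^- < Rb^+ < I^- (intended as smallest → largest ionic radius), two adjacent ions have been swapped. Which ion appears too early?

The pair Br^-, Rb^+ is the wrong way round — Rb^+ and Br^- share 36 electrons; the higher nuclear charge on Rb (Z=37) contracts it more, so Rb^+ < Br^-. All other adjacent pairs agree with periodic trends, so Br^- is the misplaced ion.

Br^-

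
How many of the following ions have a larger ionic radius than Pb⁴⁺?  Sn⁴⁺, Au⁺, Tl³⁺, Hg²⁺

3

Sn⁴⁺: 46 e⁻, Z=50, Pb⁴⁺: 78 e⁻, Z=82, Tl³⁺: 78 e⁻, Z=81, Hg²⁺: 78 e⁻, Z=80, Au⁺: 78 e⁻, Z=79. Sn⁴⁺ < Pb⁴⁺ (same group, 1 shell fewer); Pb⁴⁺ < Tl³⁺ (both 78 e⁻, Z=82>81); Tl³⁺ < Hg²⁺ (both 78 e⁻, Z=81>80); Hg²⁺ < Au⁺ (isoelectronic, higher Z=80 is smaller).
Overall: Sn⁴⁺ < Pb⁴⁺ < Tl³⁺ < Hg²⁺ < Au⁺. Pb⁴⁺ has 1 below it and 3 above. Count: 3.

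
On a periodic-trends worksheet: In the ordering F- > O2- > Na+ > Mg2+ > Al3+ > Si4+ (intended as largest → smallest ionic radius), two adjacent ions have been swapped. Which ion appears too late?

O2-

The pair F-, O2- is the wrong way round — F- and O2- share 10 electrons; the higher nuclear charge on F (Z=9) contracts it more, so F- < O2-. All other adjacent pairs agree with periodic trends, so O2- is the misplaced ion.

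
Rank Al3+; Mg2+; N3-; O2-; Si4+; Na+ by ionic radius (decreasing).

Isoelectronic series (10 e⁻ each). Size is set by nuclear charge: more protons means a smaller ion. Si4+ (Z=14), Al3+ (Z=13), Mg2+ (Z=12), Na+ (Z=11), O2- (Z=8), N3- (Z=7).

N3- > O2- > Na+ > Mg2+ > Al3+ > Si4+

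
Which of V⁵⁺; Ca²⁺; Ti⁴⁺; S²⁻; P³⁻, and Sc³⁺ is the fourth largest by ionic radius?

These species are isoelectronic with 18 electrons. The only difference is the number of protons: V⁵⁺ (Z=23), Ti⁴⁺ (Z=22), Sc³⁺ (Z=21), Ca²⁺ (Z=20), S²⁻ (Z=16), P³⁻ (Z=15). The strongest nuclear pull (V⁵⁺) gives the smallest ion.
Ordering: V⁵⁺ < Ti⁴⁺ < Sc³⁺ < Ca²⁺ < S²⁻ < P³⁻. The fourth largest is Sc³⁺.

Sc³⁺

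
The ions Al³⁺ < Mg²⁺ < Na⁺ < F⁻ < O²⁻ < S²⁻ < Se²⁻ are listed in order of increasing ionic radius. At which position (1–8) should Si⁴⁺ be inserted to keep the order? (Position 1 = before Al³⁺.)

1

Electron counts and nuclear charges: Si⁴⁺ (Z=14, 10 e⁻), Al³⁺ (Z=13, 10 e⁻), Mg²⁺ (Z=12, 10 e⁻), Na⁺ (Z=11, 10 e⁻), F⁻ (Z=9, 10 e⁻), O²⁻ (Z=8, 10 e⁻), S²⁻ (Z=16, 18 e⁻), Se²⁻ (Z=34, 36 e⁻). Si⁴⁺ < Al³⁺ (isoelectronic, higher Z=14 is smaller); Al³⁺ < Mg²⁺ (both 10 e⁻, Z=13>12); Mg²⁺ < Na⁺ (both 10 e⁻, Z=12>11); Na⁺ < F⁻ (both 10 e⁻, Z=11>9); F⁻ < O²⁻ (isoelectronic, higher Z=9 is smaller); O²⁻ < S²⁻ (same group, period 2 vs 3); S²⁻ < Se²⁻ (same group, 1 shell fewer).
The complete sequence is Si⁴⁺ < Al³⁺ < Mg²⁺ < Na⁺ < F⁻ < O²⁻ < S²⁻ < Se²⁻. Si⁴⁺ sits at position 1.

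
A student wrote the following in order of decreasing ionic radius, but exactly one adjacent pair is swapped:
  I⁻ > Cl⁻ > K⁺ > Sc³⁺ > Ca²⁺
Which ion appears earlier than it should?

The pair Sc³⁺, Ca²⁺ is the wrong way round — they are isoelectronic (18 e⁻) and Sc has more protons than Ca (21 vs 20), making Sc³⁺ smaller. All other adjacent pairs agree with periodic trends, so Sc³⁺ is the misplaced ion.

Sc³⁺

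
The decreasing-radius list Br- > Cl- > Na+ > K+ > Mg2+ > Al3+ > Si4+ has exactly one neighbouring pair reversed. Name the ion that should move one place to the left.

K+

Compare adjacent ions: Na+ and K+ are in one column with the same charge; the lighter period-3 ion has one fewer shell and is smaller — yet in this decreasing list Na+ sits before K+. Nothing else is reversed, so K+ should move one place to the left.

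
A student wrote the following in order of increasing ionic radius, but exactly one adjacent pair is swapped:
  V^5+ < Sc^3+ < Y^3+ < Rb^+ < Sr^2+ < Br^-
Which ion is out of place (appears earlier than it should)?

Rb^+

Scanning neighbour by neighbour, only Rb^+/Sr^2+ violates a trend: Sr^2+ and Rb^+ share 36 electrons; the higher nuclear charge on Sr (Z=38) contracts it more, so Sr^2+ < Rb^+. That makes Rb^+ the one sitting a position early relative to where it belongs.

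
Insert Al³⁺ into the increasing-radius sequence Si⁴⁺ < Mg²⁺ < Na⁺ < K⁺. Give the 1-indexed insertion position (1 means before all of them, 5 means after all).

Si⁴⁺ (Z=14, 10 e⁻), Al³⁺ (Z=13, 10 e⁻), Mg²⁺ (Z=12, 10 e⁻), Na⁺ (Z=11, 10 e⁻), K⁺ (Z=19, 18 e⁻). Si⁴⁺ < Al³⁺ (isoelectronic, higher Z=14 is smaller); Al³⁺ < Mg²⁺ (both 10 e⁻, Z=13>12); Mg²⁺ < Na⁺ (both 10 e⁻, Z=12>11); Na⁺ < K⁺ (same group, 1 shell fewer).
Putting Al³⁺ in gives Si⁴⁺ < Al³⁺ < Mg²⁺ < Na⁺ < K⁺; it lands at slot 2.

2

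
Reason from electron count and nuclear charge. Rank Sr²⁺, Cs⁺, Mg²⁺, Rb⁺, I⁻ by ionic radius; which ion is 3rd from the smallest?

Rb⁺

Mg²⁺ has 10 e⁻ (Z=12), Sr²⁺ has 36 e⁻ (Z=38), Rb⁺ has 36 e⁻ (Z=37), Cs⁺ has 54 e⁻ (Z=55), I⁻ has 54 e⁻ (Z=53). Mg²⁺ < Sr²⁺ (same group, 2 shells fewer); Sr²⁺ < Rb⁺ (isoelectronic, higher Z=38 is smaller); Rb⁺ < Cs⁺ (same group, period 5 vs 6); Cs⁺ < I⁻ (both 54 e⁻, Z=55>53).
That gives Mg²⁺ < Sr²⁺ < Rb⁺ < Cs⁺ < I⁻. From the smallest end, number 3 is Rb⁺.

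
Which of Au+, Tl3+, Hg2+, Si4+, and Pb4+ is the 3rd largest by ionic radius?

Tl3+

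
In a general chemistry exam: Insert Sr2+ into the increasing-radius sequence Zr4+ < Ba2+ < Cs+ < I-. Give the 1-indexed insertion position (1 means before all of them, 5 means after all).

Zr4+ has 36 e⁻ (Z=40), Sr2+ has 36 e⁻ (Z=38), Ba2+ has 54 e⁻ (Z=56), Cs+ has 54 e⁻ (Z=55), I- has 54 e⁻ (Z=53). Zr4+ < Sr2+ (both 36 e⁻, Z=40>38); Sr2+ < Ba2+ (same group, period 5 vs 6); Ba2+ < Cs+ (both 54 e⁻, Z=56>55); Cs+ < I- (both 54 e⁻, Z=55>53).
The complete sequence is Zr4+ < Sr2+ < Ba2+ < Cs+ < I-. Sr2+ sits at position 2.

2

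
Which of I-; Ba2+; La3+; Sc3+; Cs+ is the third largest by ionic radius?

Ba2+

Electron counts and nuclear charges: Sc3+: 18 e⁻, Z=21, La3+: 54 e⁻, Z=57, Ba2+: 54 e⁻, Z=56, Cs+: 54 e⁻, Z=55, I-: 54 e⁻, Z=53. Sc3+ < La3+ (same group, period 4 vs 6); La3+ < Ba2+ (both 54 e⁻, Z=57>56); Ba2+ < Cs+ (isoelectronic, higher Z=56 is smaller); Cs+ < I- (both 54 e⁻, Z=55>53).
Full ascending order: Sc3+ < La3+ < Ba2+ < Cs+ < I-. Counting from the largest, position 3 is Ba2+.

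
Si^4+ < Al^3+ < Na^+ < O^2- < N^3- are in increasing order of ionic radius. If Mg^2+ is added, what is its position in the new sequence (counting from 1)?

These species are isoelectronic with 10 electrons. The only difference is the number of protons: Si^4+ (Z=14), Al^3+ (Z=13), Mg^2+ (Z=12), Na^+ (Z=11), O^2- (Z=8), N^3- (Z=7). The strongest nuclear pull (Si^4+) gives the smallest ion.
The complete sequence is Si^4+ < Al^3+ < Mg^2+ < Na^+ < O^2- < N^3-. Mg^2+ sits at position 3.

3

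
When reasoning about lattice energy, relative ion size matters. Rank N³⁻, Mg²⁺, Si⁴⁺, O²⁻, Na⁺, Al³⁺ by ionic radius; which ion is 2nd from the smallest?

Isoelectronic series (10 e⁻ each). Size is set by nuclear charge: more protons means a smaller ion. Si⁴⁺ (Z=14), Al³⁺ (Z=13), Mg²⁺ (Z=12), Na⁺ (Z=11), O²⁻ (Z=8), N³⁻ (Z=7).
Ordering: Si⁴⁺ < Al³⁺ < Mg²⁺ < Na⁺ < O²⁻ < N³⁻. The 2nd smallest is Al³⁺.

Al³⁺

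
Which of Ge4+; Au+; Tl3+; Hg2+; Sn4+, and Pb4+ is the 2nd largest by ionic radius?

Hg2+

Electron counts and nuclear charges: Ge4+ (Z=32, 28 e⁻), Sn4+ (Z=50, 46 e⁻), Pb4+ (Z=82, 78 e⁻), Tl3+ (Z=81, 78 e⁻), Hg2+ (Z=80, 78 e⁻), Au+ (Z=79, 78 e⁻). Ge4+ < Sn4+ (same group, period 4 vs 5); Sn4+ < Pb4+ (same group, period 5 vs 6); Pb4+ < Tl3+ (isoelectronic, higher Z=82 is smaller); Tl3+ < Hg2+ (both 78 e⁻, Z=81>80); Hg2+ < Au+ (isoelectronic, higher Z=80 is smaller).
That gives Ge4+ < Sn4+ < Pb4+ < Tl3+ < Hg2+ < Au+. From the largest end, number 2 is Hg2+.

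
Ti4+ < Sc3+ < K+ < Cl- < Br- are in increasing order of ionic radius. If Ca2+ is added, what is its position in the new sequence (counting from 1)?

3

Work out protons and electrons: Ti4+: 18 e⁻, Z=22, Sc3+: 18 e⁻, Z=21, Ca2+: 18 e⁻, Z=20, K+: 18 e⁻, Z=19, Cl-: 18 e⁻, Z=17, Br-: 36 e⁻, Z=35. Ti4+ < Sc3+ (both 18 e⁻, Z=22>21); Sc3+ < Ca2+ (isoelectronic, higher Z=21 is smaller); Ca2+ < K+ (isoelectronic, higher Z=20 is smaller); K+ < Cl- (both 18 e⁻, Z=19>17); Cl- < Br- (same group, period 3 vs 4).
With Ca2+ included the full order is Ti4+ < Sc3+ < Ca2+ < K+ < Cl- < Br-, so it takes position 3.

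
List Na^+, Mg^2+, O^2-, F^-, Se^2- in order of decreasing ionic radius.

Se^2- > O^2- > F^- > Na^+ > Mg^2+

Tabulating Z and e⁻: Mg^2+ (Z=12, 10 e⁻), Na^+ (Z=11, 10 e⁻), F^- (Z=9, 10 e⁻), O^2- (Z=8, 10 e⁻), Se^2- (Z=34, 36 e⁻). Mg^2+ < Na^+ (isoelectronic, higher Z=12 is smaller); Na^+ < F^- (isoelectronic, higher Z=11 is smaller); F^- < O^2- (isoelectronic, higher Z=9 is smaller); O^2- < Se^2- (same group, period 2 vs 4).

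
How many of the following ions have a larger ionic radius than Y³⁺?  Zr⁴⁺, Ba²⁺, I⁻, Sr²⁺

Zr⁴⁺ (Z=40, 36 e⁻), Y³⁺ (Z=39, 36 e⁻), Sr²⁺ (Z=38, 36 e⁻), Ba²⁺ (Z=56, 54 e⁻), I⁻ (Z=53, 54 e⁻). Zr⁴⁺ < Y³⁺ (isoelectronic, higher Z=40 is smaller); Y³⁺ < Sr²⁺ (both 36 e⁻, Z=39>38); Sr²⁺ < Ba²⁺ (same group, 1 shell fewer); Ba²⁺ < I⁻ (both 54 e⁻, Z=56>53).
Placing each against Y³⁺: smaller — Zr⁴⁺; larger — Sr²⁺, Ba²⁺, I⁻. That's 3.

3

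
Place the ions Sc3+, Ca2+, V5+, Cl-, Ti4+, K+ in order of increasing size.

V5+ < Ti4+ < Sc3+ < Ca2+ < K+ < Cl-

All of these have 18 electrons (isoelectronic). With the same electron cloud, the ion with the most protons pulls it in tightest. Nuclear charges: V5+ (Z=23), Ti4+ (Z=22), Sc3+ (Z=21), Ca2+ (Z=20), K+ (Z=19), Cl- (Z=17). Highest Z is smallest.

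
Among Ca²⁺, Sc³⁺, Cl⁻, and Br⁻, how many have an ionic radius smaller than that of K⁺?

2

Tabulating Z and e⁻: Sc³⁺: 18 e⁻, Z=21, Ca²⁺: 18 e⁻, Z=20, K⁺: 18 e⁻, Z=19, Cl⁻: 18 e⁻, Z=17, Br⁻: 36 e⁻, Z=35. Sc³⁺ < Ca²⁺ (isoelectronic, higher Z=21 is smaller); Ca²⁺ < K⁺ (both 18 e⁻, Z=20>19); K⁺ < Cl⁻ (isoelectronic, higher Z=19 is smaller); Cl⁻ < Br⁻ (same group, 1 shell fewer).
Ordering all of them (including K⁺) by radius gives Sc³⁺ < Ca²⁺ < K⁺ < Cl⁻ < Br⁻. That's 2.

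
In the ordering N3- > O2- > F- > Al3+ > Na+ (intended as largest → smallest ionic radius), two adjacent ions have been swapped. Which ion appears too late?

The pair Al3+, Na+ is the wrong way round — both have 10 electrons but Z(Al)=13 > Z(Na)=11, so Al3+ should be the smaller of the two. All other adjacent pairs agree with periodic trends, so Na+ is the misplaced ion.

Na+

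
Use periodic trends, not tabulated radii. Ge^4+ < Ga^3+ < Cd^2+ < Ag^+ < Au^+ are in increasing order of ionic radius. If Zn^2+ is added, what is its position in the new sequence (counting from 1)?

3

Ge^4+: 28 e⁻, Z=32, Ga^3+: 28 e⁻, Z=31, Zn^2+: 28 e⁻, Z=30, Cd^2+: 46 e⁻, Z=48, Ag^+: 46 e⁻, Z=47, Au^+: 78 e⁻, Z=79. Ge^4+ < Ga^3+ (isoelectronic, higher Z=32 is smaller); Ga^3+ < Zn^2+ (isoelectronic, higher Z=31 is smaller); Zn^2+ < Cd^2+ (same group, 1 shell fewer); Cd^2+ < Ag^+ (both 46 e⁻, Z=48>47); Ag^+ < Au^+ (same group, 1 shell fewer).
With Zn^2+ included the full order is Ge^4+ < Ga^3+ < Zn^2+ < Cd^2+ < Ag^+ < Au^+, so it takes position 3.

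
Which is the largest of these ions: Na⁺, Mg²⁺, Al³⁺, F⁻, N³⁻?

N³⁻

Isoelectronic series (10 e⁻ each). Size is set by nuclear charge: more protons means a smaller ion. Al³⁺ (Z=13), Mg²⁺ (Z=12), Na⁺ (Z=11), F⁻ (Z=9), N³⁻ (Z=7).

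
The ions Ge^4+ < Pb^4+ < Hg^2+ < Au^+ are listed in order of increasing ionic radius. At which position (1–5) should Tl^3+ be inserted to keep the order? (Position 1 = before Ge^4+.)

3

First list Z and electron count for each: Ge^4+: 28 e⁻, Z=32, Pb^4+: 78 e⁻, Z=82, Tl^3+: 78 e⁻, Z=81, Hg^2+: 78 e⁻, Z=80, Au^+: 78 e⁻, Z=79. Ge^4+ < Pb^4+ (same group, period 4 vs 6); Pb^4+ < Tl^3+ (isoelectronic, higher Z=82 is smaller); Tl^3+ < Hg^2+ (both 78 e⁻, Z=81>80); Hg^2+ < Au^+ (isoelectronic, higher Z=80 is smaller).
The complete sequence is Ge^4+ < Pb^4+ < Tl^3+ < Hg^2+ < Au^+. Tl^3+ sits at position 3.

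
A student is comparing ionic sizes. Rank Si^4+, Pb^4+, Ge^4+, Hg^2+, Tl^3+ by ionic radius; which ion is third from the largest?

Si^4+: 10 e⁻, Z=14, Ge^4+: 28 e⁻, Z=32, Pb^4+: 78 e⁻, Z=82, Tl^3+: 78 e⁻, Z=81, Hg^2+: 78 e⁻, Z=80. Si^4+ < Ge^4+ (same group, period 3 vs 4); Ge^4+ < Pb^4+ (same group, 2 shells fewer); Pb^4+ < Tl^3+ (both 78 e⁻, Z=82>81); Tl^3+ < Hg^2+ (both 78 e⁻, Z=81>80).
Ordering: Si^4+ < Ge^4+ < Pb^4+ < Tl^3+ < Hg^2+. The third largest is Pb^4+.

Pb^4+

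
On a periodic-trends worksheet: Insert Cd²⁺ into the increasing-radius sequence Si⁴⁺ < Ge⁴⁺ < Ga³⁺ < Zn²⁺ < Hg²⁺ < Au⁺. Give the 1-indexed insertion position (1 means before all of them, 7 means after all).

Electron counts and nuclear charges: Si⁴⁺ (Z=14, 10 e⁻), Ge⁴⁺ (Z=32, 28 e⁻), Ga³⁺ (Z=31, 28 e⁻), Zn²⁺ (Z=30, 28 e⁻), Cd²⁺ (Z=48, 46 e⁻), Hg²⁺ (Z=80, 78 e⁻), Au⁺ (Z=79, 78 e⁻). Si⁴⁺ < Ge⁴⁺ (same group, period 3 vs 4); Ge⁴⁺ < Ga³⁺ (both 28 e⁻, Z=32>31); Ga³⁺ < Zn²⁺ (isoelectronic, higher Z=31 is smaller); Zn²⁺ < Cd²⁺ (same group, period 4 vs 5); Cd²⁺ < Hg²⁺ (same group, 1 shell fewer); Hg²⁺ < Au⁺ (isoelectronic, higher Z=80 is smaller).
Putting Cd²⁺ in gives Si⁴⁺ < Ge⁴⁺ < Ga³⁺ < Zn²⁺ < Cd²⁺ < Hg²⁺ < Au⁺; it lands at slot 5.

5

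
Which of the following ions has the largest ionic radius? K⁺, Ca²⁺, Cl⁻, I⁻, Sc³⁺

Work out protons and electrons: Sc³⁺: 18 e⁻, Z=21, Ca²⁺: 18 e⁻, Z=20, K⁺: 18 e⁻, Z=19, Cl⁻: 18 e⁻, Z=17, I⁻: 54 e⁻, Z=53. Sc³⁺ < Ca²⁺ (both 18 e⁻, Z=21>20); Ca²⁺ < K⁺ (both 18 e⁻, Z=20>19); K⁺ < Cl⁻ (isoelectronic, higher Z=19 is smaller); Cl⁻ < I⁻ (same group, 2 shells fewer).

I⁻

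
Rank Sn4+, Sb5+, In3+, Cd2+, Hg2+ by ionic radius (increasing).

Electron counts and nuclear charges: Sb5+ (Z=51, 46 e⁻), Sn4+ (Z=50, 46 e⁻), In3+ (Z=49, 46 e⁻), Cd2+ (Z=48, 46 e⁻), Hg2+ (Z=80, 78 e⁻). Sb5+ < Sn4+ (both 46 e⁻, Z=51>50); Sn4+ < In3+ (isoelectronic, higher Z=50 is smaller); In3+ < Cd2+ (isoelectronic, higher Z=49 is smaller); Cd2+ < Hg2+ (same group, period 5 vs 6).

Sb5+ < Sn4+ < In3+ < Cd2+ < Hg2+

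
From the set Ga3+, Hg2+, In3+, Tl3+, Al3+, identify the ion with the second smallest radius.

Al3+ has 10 e⁻ (Z=13), Ga3+ has 28 e⁻ (Z=31), In3+ has 46 e⁻ (Z=49), Tl3+ has 78 e⁻ (Z=81), Hg2+ has 78 e⁻ (Z=80). Al3+ < Ga3+ (same group, period 3 vs 4); Ga3+ < In3+ (same group, 1 shell fewer); In3+ < Tl3+ (same group, 1 shell fewer); Tl3+ < Hg2+ (both 78 e⁻, Z=81>80).
Full ascending order: Al3+ < Ga3+ < In3+ < Tl3+ < Hg2+. Counting from the smallest, position 2 is Ga3+.

Ga3+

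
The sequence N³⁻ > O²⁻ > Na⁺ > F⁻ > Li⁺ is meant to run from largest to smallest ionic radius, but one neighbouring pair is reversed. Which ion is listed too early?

The pair Na⁺, F⁻ is the wrong way round — Na⁺ and F⁻ share 10 electrons; the higher nuclear charge on Na (Z=11) contracts it more, so Na⁺ < F⁻. All other adjacent pairs agree with periodic trends, so Na⁺ is the misplaced ion.

Na⁺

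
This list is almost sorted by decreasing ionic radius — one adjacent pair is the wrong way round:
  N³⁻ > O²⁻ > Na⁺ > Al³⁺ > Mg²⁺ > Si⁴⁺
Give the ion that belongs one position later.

Compare adjacent ions: both have 10 electrons but Z(Al)=13 > Z(Mg)=12, so Al³⁺ should be the smaller of the two — yet in this decreasing list Al³⁺ sits before Mg²⁺. Nothing else is reversed, so Al³⁺ should move one place to the right.

Al³⁺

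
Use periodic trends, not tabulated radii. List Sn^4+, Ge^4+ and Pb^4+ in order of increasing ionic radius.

Ge^4+ < Sn^4+ < Pb^4+

All are in the same group with charge +4. Radius grows down the group as n (the outermost shell) increases.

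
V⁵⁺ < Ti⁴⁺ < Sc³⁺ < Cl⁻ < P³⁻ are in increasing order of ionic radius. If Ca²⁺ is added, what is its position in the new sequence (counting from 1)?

These species are isoelectronic with 18 electrons. The only difference is the number of protons: V⁵⁺ (Z=23), Ti⁴⁺ (Z=22), Sc³⁺ (Z=21), Ca²⁺ (Z=20), Cl⁻ (Z=17), P³⁻ (Z=15). The strongest nuclear pull (V⁵⁺) gives the smallest ion.
Merged order: V⁵⁺ < Ti⁴⁺ < Sc³⁺ < Ca²⁺ < Cl⁻ < P³⁻ — Ca²⁺ is number 4.

4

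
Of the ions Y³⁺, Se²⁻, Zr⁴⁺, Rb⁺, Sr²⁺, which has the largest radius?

Se²⁻

All of these have 36 electrons (isoelectronic). With the same electron cloud, the ion with the most protons pulls it in tightest. Nuclear charges: Zr⁴⁺ (Z=40), Y³⁺ (Z=39), Sr²⁺ (Z=38), Rb⁺ (Z=37), Se²⁻ (Z=34). Highest Z is smallest.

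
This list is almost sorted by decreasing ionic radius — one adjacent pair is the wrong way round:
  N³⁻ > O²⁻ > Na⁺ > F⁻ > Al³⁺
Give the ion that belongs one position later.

Check each adjacent pair. Na⁺ and F⁻ are reversed: Na⁺ and F⁻ share 10 electrons; the higher nuclear charge on Na (Z=11) contracts it more, so Na⁺ < F⁻. No other neighbouring pair contradicts the periodic trends, so Na⁺ is the ion listed too early.

Na⁺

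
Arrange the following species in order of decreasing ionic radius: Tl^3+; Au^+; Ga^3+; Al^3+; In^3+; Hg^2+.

Au^+ > Hg^2+ > Tl^3+ > In^3+ > Ga^3+ > Al^3+

First list Z and electron count for each: Al^3+: 10 e⁻, Z=13, Ga^3+: 28 e⁻, Z=31, In^3+: 46 e⁻, Z=49, Tl^3+: 78 e⁻, Z=81, Hg^2+: 78 e⁻, Z=80, Au^+: 78 e⁻, Z=79. Al^3+ < Ga^3+ (same group, 1 shell fewer); Ga^3+ < In^3+ (same group, period 4 vs 5); In^3+ < Tl^3+ (same group, period 5 vs 6); Tl^3+ < Hg^2+ (isoelectronic, higher Z=81 is smaller); Hg^2+ < Au^+ (isoelectronic, higher Z=80 is smaller).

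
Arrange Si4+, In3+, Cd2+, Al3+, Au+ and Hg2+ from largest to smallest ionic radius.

Au+ > Hg2+ > Cd2+ > In3+ > Al3+ > Si4+

Electron counts and nuclear charges: Si4+ has 10 e⁻ (Z=14), Al3+ has 10 e⁻ (Z=13), In3+ has 46 e⁻ (Z=49), Cd2+ has 46 e⁻ (Z=48), Hg2+ has 78 e⁻ (Z=80), Au+ has 78 e⁻ (Z=79). Si4+ < Al3+ (both 10 e⁻, Z=14>13); Al3+ < In3+ (same group, period 3 vs 5); In3+ < Cd2+ (both 46 e⁻, Z=49>48); Cd2+ < Hg2+ (same group, period 5 vs 6); Hg2+ < Au+ (isoelectronic, higher Z=80 is smaller).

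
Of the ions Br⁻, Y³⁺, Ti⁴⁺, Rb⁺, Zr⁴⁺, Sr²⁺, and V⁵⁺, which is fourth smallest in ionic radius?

Work out protons and electrons: V⁵⁺ (Z=23, 18 e⁻), Ti⁴⁺ (Z=22, 18 e⁻), Zr⁴⁺ (Z=40, 36 e⁻), Y³⁺ (Z=39, 36 e⁻), Sr²⁺ (Z=38, 36 e⁻), Rb⁺ (Z=37, 36 e⁻), Br⁻ (Z=35, 36 e⁻). V⁵⁺ < Ti⁴⁺ (isoelectronic, higher Z=23 is smaller); Ti⁴⁺ < Zr⁴⁺ (same group, 1 shell fewer); Zr⁴⁺ < Y³⁺ (both 36 e⁻, Z=40>39); Y³⁺ < Sr²⁺ (isoelectronic, higher Z=39 is smaller); Sr²⁺ < Rb⁺ (both 36 e⁻, Z=38>37); Rb⁺ < Br⁻ (isoelectronic, higher Z=37 is smaller).
That gives V⁵⁺ < Ti⁴⁺ < Zr⁴⁺ < Y³⁺ < Sr²⁺ < Rb⁺ < Br⁻. From the smallest end, number 4 is Y³⁺.

Y³⁺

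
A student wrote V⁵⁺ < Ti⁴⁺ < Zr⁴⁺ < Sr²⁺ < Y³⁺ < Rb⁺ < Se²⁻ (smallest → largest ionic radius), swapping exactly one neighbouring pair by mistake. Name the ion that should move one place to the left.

Check each adjacent pair. Sr²⁺ and Y³⁺ are reversed: they are isoelectronic (36 e⁻) and Y has more protons than Sr (39 vs 38), making Y³⁺ smaller. No other neighbouring pair contradicts the periodic trends, so Y³⁺ is the ion listed too late.

Y³⁺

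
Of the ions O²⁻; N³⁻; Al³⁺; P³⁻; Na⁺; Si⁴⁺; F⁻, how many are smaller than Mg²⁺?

2

Si⁴⁺ has 10 e⁻ (Z=14), Al³⁺ has 10 e⁻ (Z=13), Mg²⁺ has 10 e⁻ (Z=12), Na⁺ has 10 e⁻ (Z=11), F⁻ has 10 e⁻ (Z=9), O²⁻ has 10 e⁻ (Z=8), N³⁻ has 10 e⁻ (Z=7), P³⁻ has 18 e⁻ (Z=15). Si⁴⁺ < Al³⁺ (both 10 e⁻, Z=14>13); Al³⁺ < Mg²⁺ (isoelectronic, higher Z=13 is smaller); Mg²⁺ < Na⁺ (both 10 e⁻, Z=12>11); Na⁺ < F⁻ (isoelectronic, higher Z=11 is smaller); F⁻ < O²⁻ (both 10 e⁻, Z=9>8); O²⁻ < N³⁻ (isoelectronic, higher Z=8 is smaller); N³⁻ < P³⁻ (same group, period 2 vs 3).
Relative to Mg²⁺, the ions that are smaller are Si⁴⁺, Al³⁺. So 2 are smaller.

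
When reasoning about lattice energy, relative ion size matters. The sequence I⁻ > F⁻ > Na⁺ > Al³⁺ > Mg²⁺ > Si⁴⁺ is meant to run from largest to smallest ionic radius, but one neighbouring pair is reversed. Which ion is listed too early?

Al³⁺

Scanning neighbour by neighbour, only Al³⁺/Mg²⁺ violates a trend: Al³⁺ and Mg²⁺ share 10 electrons; the higher nuclear charge on Al (Z=13) contracts it more, so Al³⁺ < Mg²⁺. That makes Al³⁺ the one sitting a position early relative to where it belongs.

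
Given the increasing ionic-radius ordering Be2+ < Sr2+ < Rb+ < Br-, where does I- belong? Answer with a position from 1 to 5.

5

First list Z and electron count for each: Be2+ has 2 e⁻ (Z=4), Sr2+ has 36 e⁻ (Z=38), Rb+ has 36 e⁻ (Z=37), Br- has 36 e⁻ (Z=35), I- has 54 e⁻ (Z=53). Be2+ < Sr2+ (same group, 3 shells fewer); Sr2+ < Rb+ (both 36 e⁻, Z=38>37); Rb+ < Br- (both 36 e⁻, Z=37>35); Br- < I- (same group, 1 shell fewer).
The complete sequence is Be2+ < Sr2+ < Rb+ < Br- < I-. I- sits at position 5.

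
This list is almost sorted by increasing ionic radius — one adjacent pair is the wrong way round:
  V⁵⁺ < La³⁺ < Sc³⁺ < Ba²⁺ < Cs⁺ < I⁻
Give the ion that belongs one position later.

La³⁺

The pair La³⁺, Sc³⁺ is the wrong way round — Sc³⁺ and La³⁺ are in one column with the same charge; the lighter period-4 ion has 2 fewer shells and is smaller. All other adjacent pairs agree with periodic trends, so La³⁺ is the misplaced ion.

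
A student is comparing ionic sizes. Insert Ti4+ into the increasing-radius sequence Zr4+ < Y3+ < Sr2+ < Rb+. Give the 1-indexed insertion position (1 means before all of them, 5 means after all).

1

Work out protons and electrons: Ti4+ (Z=22, 18 e⁻), Zr4+ (Z=40, 36 e⁻), Y3+ (Z=39, 36 e⁻), Sr2+ (Z=38, 36 e⁻), Rb+ (Z=37, 36 e⁻). Ti4+ < Zr4+ (same group, period 4 vs 5); Zr4+ < Y3+ (both 36 e⁻, Z=40>39); Y3+ < Sr2+ (both 36 e⁻, Z=39>38); Sr2+ < Rb+ (isoelectronic, higher Z=38 is smaller).
With Ti4+ included the full order is Ti4+ < Zr4+ < Y3+ < Sr2+ < Rb+, so it takes position 1.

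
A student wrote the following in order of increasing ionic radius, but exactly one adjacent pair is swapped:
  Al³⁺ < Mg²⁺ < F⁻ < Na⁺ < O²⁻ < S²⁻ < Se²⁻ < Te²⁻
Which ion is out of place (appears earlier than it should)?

Scanning neighbour by neighbour, only F⁻/Na⁺ violates a trend: Na⁺ and F⁻ share 10 electrons; the higher nuclear charge on Na (Z=11) contracts it more, so Na⁺ < F⁻. That makes F⁻ the one sitting a position early relative to where it belongs.

F⁻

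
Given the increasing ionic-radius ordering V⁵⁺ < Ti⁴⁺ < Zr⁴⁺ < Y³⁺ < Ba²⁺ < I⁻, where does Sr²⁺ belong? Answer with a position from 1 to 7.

Work out protons and electrons: V⁵⁺ (Z=23, 18 e⁻), Ti⁴⁺ (Z=22, 18 e⁻), Zr⁴⁺ (Z=40, 36 e⁻), Y³⁺ (Z=39, 36 e⁻), Sr²⁺ (Z=38, 36 e⁻), Ba²⁺ (Z=56, 54 e⁻), I⁻ (Z=53, 54 e⁻). V⁵⁺ < Ti⁴⁺ (isoelectronic, higher Z=23 is smaller); Ti⁴⁺ < Zr⁴⁺ (same group, 1 shell fewer); Zr⁴⁺ < Y³⁺ (isoelectronic, higher Z=40 is smaller); Y³⁺ < Sr²⁺ (isoelectronic, higher Z=39 is smaller); Sr²⁺ < Ba²⁺ (same group, period 5 vs 6); Ba²⁺ < I⁻ (both 54 e⁻, Z=56>53).
Putting Sr²⁺ in gives V⁵⁺ < Ti⁴⁺ < Zr⁴⁺ < Y³⁺ < Sr²⁺ < Ba²⁺ < I⁻; it lands at slot 5.

5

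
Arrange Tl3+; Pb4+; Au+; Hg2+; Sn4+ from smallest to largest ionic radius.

Tabulating Z and e⁻: Sn4+ has 46 e⁻ (Z=50), Pb4+ has 78 e⁻ (Z=82), Tl3+ has 78 e⁻ (Z=81), Hg2+ has 78 e⁻ (Z=80), Au+ has 78 e⁻ (Z=79). Sn4+ < Pb4+ (same group, 1 shell fewer); Pb4+ < Tl3+ (isoelectronic, higher Z=82 is smaller); Tl3+ < Hg2+ (isoelectronic, higher Z=81 is smaller); Hg2+ < Au+ (both 78 e⁻, Z=80>79).

Sn4+ < Pb4+ < Tl3+ < Hg2+ < Au+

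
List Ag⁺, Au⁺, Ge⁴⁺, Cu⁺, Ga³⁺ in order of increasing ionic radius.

Ge⁴⁺ < Ga³⁺ < Cu⁺ < Ag⁺ < Au⁺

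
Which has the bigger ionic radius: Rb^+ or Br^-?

All of these have 36 electrons (isoelectronic). With the same electron cloud, the ion with the most protons pulls it in tightest. Nuclear charges: Rb^+ (Z=37), Br^- (Z=35). Highest Z is smallest.

Br^-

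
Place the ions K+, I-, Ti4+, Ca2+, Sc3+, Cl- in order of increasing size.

Ti4+ < Sc3+ < Ca2+ < K+ < Cl- < I-

First list Z and electron count for each: Ti4+: 18 e⁻, Z=22, Sc3+: 18 e⁻, Z=21, Ca2+: 18 e⁻, Z=20, K+: 18 e⁻, Z=19, Cl-: 18 e⁻, Z=17, I-: 54 e⁻, Z=53. Ti4+ < Sc3+ (both 18 e⁻, Z=22>21); Sc3+ < Ca2+ (both 18 e⁻, Z=21>20); Ca2+ < K+ (both 18 e⁻, Z=20>19); K+ < Cl- (isoelectronic, higher Z=19 is smaller); Cl- < I- (same group, period 3 vs 5).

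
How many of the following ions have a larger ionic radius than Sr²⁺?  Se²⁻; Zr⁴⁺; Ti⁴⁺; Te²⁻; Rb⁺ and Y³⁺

3

First list Z and electron count for each: Ti⁴⁺ has 18 e⁻ (Z=22), Zr⁴⁺ has 36 e⁻ (Z=40), Y³⁺ has 36 e⁻ (Z=39), Sr²⁺ has 36 e⁻ (Z=38), Rb⁺ has 36 e⁻ (Z=37), Se²⁻ has 36 e⁻ (Z=34), Te²⁻ has 54 e⁻ (Z=52). Ti⁴⁺ < Zr⁴⁺ (same group, period 4 vs 5); Zr⁴⁺ < Y³⁺ (both 36 e⁻, Z=40>39); Y³⁺ < Sr²⁺ (isoelectronic, higher Z=39 is smaller); Sr²⁺ < Rb⁺ (both 36 e⁻, Z=38>37); Rb⁺ < Se²⁻ (isoelectronic, higher Z=37 is smaller); Se²⁻ < Te²⁻ (same group, period 4 vs 5).
Relative to Sr²⁺, the ions that are larger are Rb⁺, Se²⁻, Te²⁻. That's 3.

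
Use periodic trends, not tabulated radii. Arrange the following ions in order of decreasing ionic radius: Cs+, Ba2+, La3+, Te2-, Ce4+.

Each ion has 54 electrons. The ranking follows nuclear charge in reverse — greater Z gives a smaller radius. Ce4+ (Z=58), La3+ (Z=57), Ba2+ (Z=56), Cs+ (Z=55), Te2- (Z=52).

Te2- > Cs+ > Ba2+ > La3+ > Ce4+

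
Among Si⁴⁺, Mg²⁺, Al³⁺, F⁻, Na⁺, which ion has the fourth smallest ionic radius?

Na⁺

Each ion has 10 electrons. The ranking follows nuclear charge in reverse — greater Z gives a smaller radius. Si⁴⁺ (Z=14), Al³⁺ (Z=13), Mg²⁺ (Z=12), Na⁺ (Z=11), F⁻ (Z=9).
Full ascending order: Si⁴⁺ < Al³⁺ < Mg²⁺ < Na⁺ < F⁻. Counting from the smallest, position 4 is Na⁺.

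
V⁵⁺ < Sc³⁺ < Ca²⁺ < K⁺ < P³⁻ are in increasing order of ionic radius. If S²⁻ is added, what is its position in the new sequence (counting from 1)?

5

All of these have 18 electrons (isoelectronic). With the same electron cloud, the ion with the most protons pulls it in tightest. Nuclear charges: V⁵⁺ (Z=23), Sc³⁺ (Z=21), Ca²⁺ (Z=20), K⁺ (Z=19), S²⁻ (Z=16), P³⁻ (Z=15). Highest Z is smallest.
Merged order: V⁵⁺ < Sc³⁺ < Ca²⁺ < K⁺ < S²⁻ < P³⁻ — S²⁻ is number 5.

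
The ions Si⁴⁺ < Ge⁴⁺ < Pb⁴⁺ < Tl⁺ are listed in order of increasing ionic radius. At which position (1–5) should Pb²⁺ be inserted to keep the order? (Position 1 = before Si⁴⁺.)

Electron counts and nuclear charges: Si⁴⁺ (Z=14, 10 e⁻), Ge⁴⁺ (Z=32, 28 e⁻), Pb⁴⁺ (Z=82, 78 e⁻), Pb²⁺ (Z=82, 80 e⁻), Tl⁺ (Z=81, 80 e⁻). Si⁴⁺ < Ge⁴⁺ (same group, period 3 vs 4); Ge⁴⁺ < Pb⁴⁺ (same group, 2 shells fewer); Pb⁴⁺ < Pb²⁺ (same element, +4 vs +2); Pb²⁺ < Tl⁺ (isoelectronic, higher Z=82 is smaller).
With Pb²⁺ included the full order is Si⁴⁺ < Ge⁴⁺ < Pb⁴⁺ < Pb²⁺ < Tl⁺, so it takes position 4.

4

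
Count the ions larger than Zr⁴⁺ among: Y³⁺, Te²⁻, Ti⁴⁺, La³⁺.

First list Z and electron count for each: Ti⁴⁺: 18 e⁻, Z=22, Zr⁴⁺: 36 e⁻, Z=40, Y³⁺: 36 e⁻, Z=39, La³⁺: 54 e⁻, Z=57, Te²⁻: 54 e⁻, Z=52. Ti⁴⁺ < Zr⁴⁺ (same group, 1 shell fewer); Zr⁴⁺ < Y³⁺ (both 36 e⁻, Z=40>39); Y³⁺ < La³⁺ (same group, period 5 vs 6); La³⁺ < Te²⁻ (both 54 e⁻, Z=57>52).
Relative to Zr⁴⁺, the ions that are larger are Y³⁺, La³⁺, Te²⁻. So 3 are larger.

3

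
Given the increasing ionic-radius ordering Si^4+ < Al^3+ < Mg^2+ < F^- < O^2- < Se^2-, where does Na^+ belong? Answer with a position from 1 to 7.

Electron counts and nuclear charges: Si^4+: 10 e⁻, Z=14, Al^3+: 10 e⁻, Z=13, Mg^2+: 10 e⁻, Z=12, Na^+: 10 e⁻, Z=11, F^-: 10 e⁻, Z=9, O^2-: 10 e⁻, Z=8, Se^2-: 36 e⁻, Z=34. Si^4+ < Al^3+ (both 10 e⁻, Z=14>13); Al^3+ < Mg^2+ (both 10 e⁻, Z=13>12); Mg^2+ < Na^+ (both 10 e⁻, Z=12>11); Na^+ < F^- (isoelectronic, higher Z=11 is smaller); F^- < O^2- (isoelectronic, higher Z=9 is smaller); O^2- < Se^2- (same group, period 2 vs 4).
With Na^+ included the full order is Si^4+ < Al^3+ < Mg^2+ < Na^+ < F^- < O^2- < Se^2-, so it takes position 4.

4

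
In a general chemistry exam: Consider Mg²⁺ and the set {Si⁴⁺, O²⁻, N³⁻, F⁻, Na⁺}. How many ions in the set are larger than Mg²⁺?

All of these have 10 electrons (isoelectronic). With the same electron cloud, the ion with the most protons pulls it in tightest. Nuclear charges: Si⁴⁺ (Z=14), Mg²⁺ (Z=12), Na⁺ (Z=11), F⁻ (Z=9), O²⁻ (Z=8), N³⁻ (Z=7). Highest Z is smallest.
Overall: Si⁴⁺ < Mg²⁺ < Na⁺ < F⁻ < O²⁻ < N³⁻. Mg²⁺ has 1 below it and 4 above. That's 4.

4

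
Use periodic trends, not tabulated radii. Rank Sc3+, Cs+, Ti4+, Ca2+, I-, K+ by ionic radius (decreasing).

First list Z and electron count for each: Ti4+ (Z=22, 18 e⁻), Sc3+ (Z=21, 18 e⁻), Ca2+ (Z=20, 18 e⁻), K+ (Z=19, 18 e⁻), Cs+ (Z=55, 54 e⁻), I- (Z=53, 54 e⁻). Ti4+ < Sc3+ (both 18 e⁻, Z=22>21); Sc3+ < Ca2+ (both 18 e⁻, Z=21>20); Ca2+ < K+ (both 18 e⁻, Z=20>19); K+ < Cs+ (same group, period 4 vs 6); Cs+ < I- (both 54 e⁻, Z=55>53).

I- > Cs+ > K+ > Ca2+ > Sc3+ > Ti4+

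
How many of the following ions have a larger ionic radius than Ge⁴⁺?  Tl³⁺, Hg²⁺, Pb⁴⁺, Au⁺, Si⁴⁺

Tabulating Z and e⁻: Si⁴⁺ has 10 e⁻ (Z=14), Ge⁴⁺ has 28 e⁻ (Z=32), Pb⁴⁺ has 78 e⁻ (Z=82), Tl³⁺ has 78 e⁻ (Z=81), Hg²⁺ has 78 e⁻ (Z=80), Au⁺ has 78 e⁻ (Z=79). Si⁴⁺ < Ge⁴⁺ (same group, 1 shell fewer); Ge⁴⁺ < Pb⁴⁺ (same group, 2 shells fewer); Pb⁴⁺ < Tl³⁺ (isoelectronic, higher Z=82 is smaller); Tl³⁺ < Hg²⁺ (isoelectronic, higher Z=81 is smaller); Hg²⁺ < Au⁺ (both 78 e⁻, Z=80>79).
Overall: Si⁴⁺ < Ge⁴⁺ < Pb⁴⁺ < Tl³⁺ < Hg²⁺ < Au⁺. Ge⁴⁺ has 1 below it and 4 above. So 4 are larger.

4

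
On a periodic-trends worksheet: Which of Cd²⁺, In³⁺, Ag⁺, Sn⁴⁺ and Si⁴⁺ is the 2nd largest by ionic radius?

Cd²⁺

First list Z and electron count for each: Si⁴⁺: 10 e⁻, Z=14, Sn⁴⁺: 46 e⁻, Z=50, In³⁺: 46 e⁻, Z=49, Cd²⁺: 46 e⁻, Z=48, Ag⁺: 46 e⁻, Z=47. Si⁴⁺ < Sn⁴⁺ (same group, period 3 vs 5); Sn⁴⁺ < In³⁺ (isoelectronic, higher Z=50 is smaller); In³⁺ < Cd²⁺ (isoelectronic, higher Z=49 is smaller); Cd²⁺ < Ag⁺ (both 46 e⁻, Z=48>47).
So the order is Si⁴⁺ < Sn⁴⁺ < In³⁺ < Cd²⁺ < Ag⁺; the 2nd-largest ion is Cd²⁺.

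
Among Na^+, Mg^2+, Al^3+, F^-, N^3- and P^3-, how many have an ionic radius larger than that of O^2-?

2

Work out protons and electrons: Al^3+: 10 e⁻, Z=13, Mg^2+: 10 e⁻, Z=12, Na^+: 10 e⁻, Z=11, F^-: 10 e⁻, Z=9, O^2-: 10 e⁻, Z=8, N^3-: 10 e⁻, Z=7, P^3-: 18 e⁻, Z=15. Al^3+ < Mg^2+ (both 10 e⁻, Z=13>12); Mg^2+ < Na^+ (both 10 e⁻, Z=12>11); Na^+ < F^- (isoelectronic, higher Z=11 is smaller); F^- < O^2- (isoelectronic, higher Z=9 is smaller); O^2- < N^3- (both 10 e⁻, Z=8>7); N^3- < P^3- (same group, 1 shell fewer).
Ordering all of them (including O^2-) by radius gives Al^3+ < Mg^2+ < Na^+ < F^- < O^2- < N^3- < P^3-. That's 2.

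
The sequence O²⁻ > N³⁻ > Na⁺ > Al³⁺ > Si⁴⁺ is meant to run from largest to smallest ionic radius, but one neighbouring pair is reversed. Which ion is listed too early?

The pair O²⁻, N³⁻ is the wrong way round — they are isoelectronic (10 e⁻) and O has more protons than N (8 vs 7), making O²⁻ smaller. All other adjacent pairs agree with periodic trends, so O²⁻ is the misplaced ion.

O²⁻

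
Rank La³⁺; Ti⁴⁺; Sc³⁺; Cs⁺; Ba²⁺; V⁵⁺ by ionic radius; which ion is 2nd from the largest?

Tabulating Z and e⁻: V⁵⁺ (Z=23, 18 e⁻), Ti⁴⁺ (Z=22, 18 e⁻), Sc³⁺ (Z=21, 18 e⁻), La³⁺ (Z=57, 54 e⁻), Ba²⁺ (Z=56, 54 e⁻), Cs⁺ (Z=55, 54 e⁻). V⁵⁺ < Ti⁴⁺ (isoelectronic, higher Z=23 is smaller); Ti⁴⁺ < Sc³⁺ (both 18 e⁻, Z=22>21); Sc³⁺ < La³⁺ (same group, period 4 vs 6); La³⁺ < Ba²⁺ (both 54 e⁻, Z=57>56); Ba²⁺ < Cs⁺ (both 54 e⁻, Z=56>55).
So the order is V⁵⁺ < Ti⁴⁺ < Sc³⁺ < La³⁺ < Ba²⁺ < Cs⁺; the 2nd-largest ion is Ba²⁺.

Ba²⁺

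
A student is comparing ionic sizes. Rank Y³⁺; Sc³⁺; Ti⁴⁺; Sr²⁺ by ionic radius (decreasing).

Sr²⁺ > Y³⁺ > Sc³⁺ > Ti⁴⁺

Tabulating Z and e⁻: Ti⁴⁺ (Z=22, 18 e⁻), Sc³⁺ (Z=21, 18 e⁻), Y³⁺ (Z=39, 36 e⁻), Sr²⁺ (Z=38, 36 e⁻). Ti⁴⁺ < Sc³⁺ (isoelectronic, higher Z=22 is smaller); Sc³⁺ < Y³⁺ (same group, period 4 vs 5); Y³⁺ < Sr²⁺ (isoelectronic, higher Z=39 is smaller).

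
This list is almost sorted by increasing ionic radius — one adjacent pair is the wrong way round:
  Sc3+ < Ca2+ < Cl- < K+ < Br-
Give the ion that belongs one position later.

Check each adjacent pair. Cl- and K+ are reversed: both have 18 electrons but Z(K)=19 > Z(Cl)=17, so K+ should be the smaller of the two. No other neighbouring pair contradicts the periodic trends, so Cl- is the ion listed too early.

Cl-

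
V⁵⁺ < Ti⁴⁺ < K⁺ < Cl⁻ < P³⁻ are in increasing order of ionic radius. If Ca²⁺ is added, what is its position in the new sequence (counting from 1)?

Isoelectronic series (18 e⁻ each). Size is set by nuclear charge: more protons means a smaller ion. V⁵⁺ (Z=23), Ti⁴⁺ (Z=22), Ca²⁺ (Z=20), K⁺ (Z=19), Cl⁻ (Z=17), P³⁻ (Z=15).
Merged order: V⁵⁺ < Ti⁴⁺ < Ca²⁺ < K⁺ < Cl⁻ < P³⁻ — Ca²⁺ is number 3.

3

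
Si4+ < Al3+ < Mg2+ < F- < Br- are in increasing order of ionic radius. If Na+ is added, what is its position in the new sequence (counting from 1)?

4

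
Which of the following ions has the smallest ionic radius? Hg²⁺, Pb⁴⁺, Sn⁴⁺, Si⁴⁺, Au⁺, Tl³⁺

Tabulating Z and e⁻: Si⁴⁺ (Z=14, 10 e⁻), Sn⁴⁺ (Z=50, 46 e⁻), Pb⁴⁺ (Z=82, 78 e⁻), Tl³⁺ (Z=81, 78 e⁻), Hg²⁺ (Z=80, 78 e⁻), Au⁺ (Z=79, 78 e⁻). Si⁴⁺ < Sn⁴⁺ (same group, period 3 vs 5); Sn⁴⁺ < Pb⁴⁺ (same group, 1 shell fewer); Pb⁴⁺ < Tl³⁺ (isoelectronic, higher Z=82 is smaller); Tl³⁺ < Hg²⁺ (isoelectronic, higher Z=81 is smaller); Hg²⁺ < Au⁺ (both 78 e⁻, Z=80>79).

Si⁴⁺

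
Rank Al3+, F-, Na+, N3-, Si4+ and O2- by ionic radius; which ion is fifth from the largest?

All of these have 10 electrons (isoelectronic). With the same electron cloud, the ion with the most protons pulls it in tightest. Nuclear charges: Si4+ (Z=14), Al3+ (Z=13), Na+ (Z=11), F- (Z=9), O2- (Z=8), N3- (Z=7). Highest Z is smallest.
Ordering: Si4+ < Al3+ < Na+ < F- < O2- < N3-. The fifth largest is Al3+.

Al3+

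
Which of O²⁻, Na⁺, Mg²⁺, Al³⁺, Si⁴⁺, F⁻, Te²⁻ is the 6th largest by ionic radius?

Tabulating Z and e⁻: Si⁴⁺ (Z=14, 10 e⁻), Al³⁺ (Z=13, 10 e⁻), Mg²⁺ (Z=12, 10 e⁻), Na⁺ (Z=11, 10 e⁻), F⁻ (Z=9, 10 e⁻), O²⁻ (Z=8, 10 e⁻), Te²⁻ (Z=52, 54 e⁻). Si⁴⁺ < Al³⁺ (both 10 e⁻, Z=14>13); Al³⁺ < Mg²⁺ (both 10 e⁻, Z=13>12); Mg²⁺ < Na⁺ (isoelectronic, higher Z=12 is smaller); Na⁺ < F⁻ (both 10 e⁻, Z=11>9); F⁻ < O²⁻ (isoelectronic, higher Z=9 is smaller); O²⁻ < Te²⁻ (same group, 3 shells fewer).
Ordering: Si⁴⁺ < Al³⁺ < Mg²⁺ < Na⁺ < F⁻ < O²⁻ < Te²⁻. The 6th largest is Al³⁺.

Al³⁺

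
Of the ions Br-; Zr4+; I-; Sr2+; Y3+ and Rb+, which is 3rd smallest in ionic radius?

Tabulating Z and e⁻: Zr4+ has 36 e⁻ (Z=40), Y3+ has 36 e⁻ (Z=39), Sr2+ has 36 e⁻ (Z=38), Rb+ has 36 e⁻ (Z=37), Br- has 36 e⁻ (Z=35), I- has 54 e⁻ (Z=53). Zr4+ < Y3+ (both 36 e⁻, Z=40>39); Y3+ < Sr2+ (isoelectronic, higher Z=39 is smaller); Sr2+ < Rb+ (isoelectronic, higher Z=38 is smaller); Rb+ < Br- (isoelectronic, higher Z=37 is smaller); Br- < I- (same group, period 4 vs 5).
So the order is Zr4+ < Y3+ < Sr2+ < Rb+ < Br- < I-; the 3rd-smallest ion is Sr2+.

Sr2+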